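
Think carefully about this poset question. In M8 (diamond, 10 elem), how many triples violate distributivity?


Distributive law: a ^ (b v c) = (a ^ b) v (a ^ c).
Check all 10^3 = 1000 ordered triples (a,b,c).
  e.g. a=a1, b=a2, c=a3: lhs=a1 != rhs=0
  e.g. a=a1, b=a2, c=a4: lhs=a1 != rhs=0
Total violating triples: 336


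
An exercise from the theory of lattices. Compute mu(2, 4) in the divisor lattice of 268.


In a divisor lattice, mu(a,b) = mu(b/a) where mu is the classical Mobius function.
b/a = 4/2 = 2
Prime factorization of 2: primes [2]
2 is squarefree with 1 prime factor(s), so mu(2) = (-1)^1 = -1


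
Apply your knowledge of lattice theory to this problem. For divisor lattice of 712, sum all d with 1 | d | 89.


Interval [1,89] in divisors of 712: [1, 89]
Sum = 90


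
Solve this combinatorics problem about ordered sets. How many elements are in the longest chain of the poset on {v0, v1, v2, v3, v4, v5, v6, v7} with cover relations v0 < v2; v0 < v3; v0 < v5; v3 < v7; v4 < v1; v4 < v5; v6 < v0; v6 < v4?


A chain is a totally ordered subset; we count the number of elements in a maximum chain.
Compute, for each element x, the size of the longest chain ending at x:
  v6: 1
  v0: 2
  v4: 2
  v1: 3
  v2: 3
  v3: 3
  ...
A maximum chain: v6 < v0 < v3 < v7
Number of elements in the longest chain: 4


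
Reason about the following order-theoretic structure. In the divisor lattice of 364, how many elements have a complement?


An element a is complemented if some b has a meet b = bottom, a join b = top.
a is complemented iff gcd(a, n/a)=1, i.e. a is a unitary divisor of 364.
Complemented elements: 1, 4, 7, 13, 28, 52, ... (2 more)
Count: 8


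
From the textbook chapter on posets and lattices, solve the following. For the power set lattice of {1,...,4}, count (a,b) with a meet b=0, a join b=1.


Complement pair (a,b): a meet b = bottom, a join b = top.
Here: A intersect B = {} and A union B = {1,...,4}.
Pairs found: ({},{1,2,3,4}), ({1},{2,3,4}), ({2},{1,3,4}), ({3},{1,2,4}), ... (12 more)
Total ordered pairs: 16


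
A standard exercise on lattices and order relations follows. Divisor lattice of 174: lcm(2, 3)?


Join=lcm.
gcd(2,3)=1
lcm=6


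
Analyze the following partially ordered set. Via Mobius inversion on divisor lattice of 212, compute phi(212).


phi(n) = n * prod_{p|n} (1 - 1/p).
Prime divisors of 212: [2, 53]
phi(212) = 212 * (1 - 1/2) * (1 - 1/53)
phi(212) = 104


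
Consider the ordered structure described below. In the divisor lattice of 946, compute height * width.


Height = length of longest chain minus 1; width = size of largest antichain.
A maximum chain: 1 | 43 | 473 | 946  (height 3).
A maximum antichain: {2, 11, 43}  (width 3).
Product = 3 * 3 = 9


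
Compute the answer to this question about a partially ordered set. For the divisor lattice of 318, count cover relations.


A cover relation a -< b holds when a < b with no c strictly between.
Cover relations:
  1 -< 2
  1 -< 3
  1 -< 53
  2 -< 6
  2 -< 106
  3 -< 6
  3 -< 159
  6 -< 318
  ...4 more
Total: 12


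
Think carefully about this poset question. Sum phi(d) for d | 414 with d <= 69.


Divisors of 414 up to 69: [1, 2, 3, 6, 9, 18, 23, 46, 69]
phi values: [1, 1, 2, 2, 6, 6, 22, 22, 44]
Sum = 106


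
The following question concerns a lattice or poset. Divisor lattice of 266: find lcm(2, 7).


In a divisor lattice, join = lcm (least common multiple).
gcd(2,7) = 1
lcm(2,7) = 2*7/gcd = 14/1 = 14


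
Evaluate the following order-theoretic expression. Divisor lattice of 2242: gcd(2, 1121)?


Meet=gcd.
gcd(2,1121)=1


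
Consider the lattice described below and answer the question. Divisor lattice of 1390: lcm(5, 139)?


Join=lcm.
gcd(5,139)=1
lcm=695


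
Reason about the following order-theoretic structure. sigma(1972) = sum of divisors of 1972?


sigma(n) = sum of divisors.
Divisors of 1972: [1, 2, 4, 17, 29, 34, 58, 68, 116, 493, 986, 1972]
Sum = 3780


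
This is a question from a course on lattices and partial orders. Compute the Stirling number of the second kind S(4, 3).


S(n,k) = k*S(n-1,k) + S(n-1,k-1).
S(3,3) = 1, S(3,2) = 3
S(4,3) = 3*1 + 3 = 3 + 3
S(4,3) = 6


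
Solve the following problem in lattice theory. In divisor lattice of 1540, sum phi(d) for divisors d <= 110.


Divisors of 1540 up to 110: [1, 2, 4, 5, 7, 10, 11, 14, 20, 22, 28, 35, 44, 55, 70, 77, 110]
phi values: [1, 1, 2, 4, 6, 4, 10, 6, 8, 10, 12, 24, 20, 40, 24, 60, 40]
Sum = 272


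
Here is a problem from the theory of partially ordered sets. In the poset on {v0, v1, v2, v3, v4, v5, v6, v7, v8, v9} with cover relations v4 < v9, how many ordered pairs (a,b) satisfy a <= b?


The order relation is {(a,b) : a <= b}, reflexive so it includes (a,a).
Examples: (v0,v0), (v1,v1), (v2,v2), (v3,v3), (v4,v4), ...
Total ordered pairs: 11


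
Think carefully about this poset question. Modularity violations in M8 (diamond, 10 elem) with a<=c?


Modular law: if a <= c then a v (b ^ c) = (a v b) ^ c.
Check all triples (a,b,c) with a <= c among 10 elements.
This lattice is modular (diamonds M_m and their chain-products are modular).
Total violating triples: 0


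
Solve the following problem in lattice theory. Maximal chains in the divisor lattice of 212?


A maximal chain goes from the minimum element to a maximal element via cover relations.
Counting all min-to-max paths in the cover graph.
Total maximal chains: 3


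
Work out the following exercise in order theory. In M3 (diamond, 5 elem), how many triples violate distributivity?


Distributive law: a ^ (b v c) = (a ^ b) v (a ^ c).
Check all 5^3 = 125 ordered triples (a,b,c).
  e.g. a=a1, b=a2, c=a3: lhs=a1 != rhs=0
  e.g. a=a1, b=a3, c=a2: lhs=a1 != rhs=0
Total violating triples: 6


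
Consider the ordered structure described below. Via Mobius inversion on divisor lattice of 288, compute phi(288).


phi(n) = n * prod_{p|n} (1 - 1/p).
Prime divisors of 288: [2, 3]
phi(288) = 288 * (1 - 1/2) * (1 - 1/3)
phi(288) = 96


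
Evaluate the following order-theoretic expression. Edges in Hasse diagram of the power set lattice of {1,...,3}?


A cover relation a -< b holds when a < b with no c strictly between.
Cover relations:
  {} -< {1}
  {} -< {2}
  {} -< {3}
  {1} -< {1,2}
  {1} -< {1,3}
  {2} -< {1,2}
  {2} -< {2,3}
  {3} -< {1,3}
  ...4 more
Total: 12


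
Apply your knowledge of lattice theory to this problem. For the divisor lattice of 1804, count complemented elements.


An element a is complemented if some b has a meet b = bottom, a join b = top.
a is complemented iff gcd(a, n/a)=1, i.e. a is a unitary divisor of 1804.
Complemented elements: 1, 4, 11, 41, 44, 164, ... (2 more)
Count: 8


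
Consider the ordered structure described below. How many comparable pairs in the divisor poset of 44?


A comparable pair {a,b} has a < b or b < a in the order.
Count unordered pairs where one element is strictly below the other.
Examples: {1,2}, {1,4}, {1,11}, {1,22}, ...
Total comparable pairs: 12


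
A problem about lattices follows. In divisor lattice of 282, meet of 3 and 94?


In a divisor lattice, meet = gcd (greatest common divisor).
By Euclidean algorithm or factoring: gcd(3,94) = 1


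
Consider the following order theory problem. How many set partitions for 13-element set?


B(n) = number of set partitions of an n-element set.
B(n) satisfies the recurrence: B(n+1) = sum_k C(n,k)*B(k).
B(13) = 27644437


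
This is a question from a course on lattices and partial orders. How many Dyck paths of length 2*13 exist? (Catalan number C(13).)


C(n) = C(2n, n) / (n+1).
C(26, 13) = 10400600
C(13) = 10400600 / 14 = 742900


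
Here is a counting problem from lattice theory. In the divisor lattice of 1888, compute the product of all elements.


Divisors of 1888: [1, 2, 4, 8, 16, 32, 59, 118, 236, 472, 944, 1888]
Product = n^(d(n)/2) = 1888^(12/2)
Product = 45291003128980701184


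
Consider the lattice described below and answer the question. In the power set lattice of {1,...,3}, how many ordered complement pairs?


Complement pair (a,b): a meet b = bottom, a join b = top.
Here: A intersect B = {} and A union B = {1,...,3}.
Pairs found: ({},{1,2,3}), ({1},{2,3}), ({2},{1,3}), ({3},{1,2}), ... (4 more)
Total ordered pairs: 8


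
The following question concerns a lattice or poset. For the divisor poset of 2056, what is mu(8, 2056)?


In a divisor lattice, mu(a,b) = mu(b/a) where mu is the classical Mobius function.
b/a = 2056/8 = 257
Prime factorization of 257: primes [257]
257 is squarefree with 1 prime factor(s), so mu(257) = (-1)^1 = -1


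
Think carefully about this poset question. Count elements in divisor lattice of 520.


Divisors of 520: [1, 2, 4, 5, 8, 10, 13, 20, 26, 40, 52, 65, 104, 130, 260, 520]
Count: 16


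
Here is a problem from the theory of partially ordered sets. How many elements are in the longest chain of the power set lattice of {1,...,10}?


A chain is a totally ordered subset; we count the number of elements in a maximum chain.
Compute, for each element x, the size of the longest chain ending at x:
  {}: 1
  {1}: 2
  {2}: 2
  {3}: 2
  {4}: 2
  {5}: 2
  ...
A maximum chain: {} < {1} < {1,2} < {1,2,3} < {1,2,3,4} < {1,2,3,4,5} < {1,2,3,4,5,6} < {1,2,3,4,5,6,7} < {1,2,3,4,5,6,7,8} < {1,2,3,4,5,6,7,8,9} < {1,2,3,4,5,6,7,8,9,10}
Number of elements in the longest chain: 11


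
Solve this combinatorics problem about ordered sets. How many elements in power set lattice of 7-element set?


Power set = 2^n.
2^7 = 128


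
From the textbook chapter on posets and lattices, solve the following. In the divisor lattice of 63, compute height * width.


Height = length of longest chain minus 1; width = size of largest antichain.
A maximum chain: 1 | 7 | 21 | 63  (height 3).
A maximum antichain: {3, 7}  (width 2).
Product = 3 * 2 = 6


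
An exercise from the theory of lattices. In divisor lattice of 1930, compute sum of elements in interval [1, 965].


Interval [1,965] in divisors of 1930: [1, 5, 193, 965]
Sum = 1164


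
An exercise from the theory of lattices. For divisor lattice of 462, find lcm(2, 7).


In a divisor lattice, join = lcm (least common multiple).
Compute lcm iteratively: start with first element, then lcm(current, next).
Elements: [2, 7]
lcm(2,7) = 14
Final lcm = 14


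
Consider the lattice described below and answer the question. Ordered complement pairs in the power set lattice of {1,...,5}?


Complement pair (a,b): a meet b = bottom, a join b = top.
Here: A intersect B = {} and A union B = {1,...,5}.
Pairs found: ({},{1,2,3,4,5}), ({1},{2,3,4,5}), ({2},{1,3,4,5}), ({3},{1,2,4,5}), ... (28 more)
Total ordered pairs: 32


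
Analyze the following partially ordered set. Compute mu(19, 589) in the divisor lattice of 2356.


In a divisor lattice, mu(a,b) = mu(b/a) where mu is the classical Mobius function.
b/a = 589/19 = 31
Prime factorization of 31: primes [31]
31 is squarefree with 1 prime factor(s), so mu(31) = (-1)^1 = -1


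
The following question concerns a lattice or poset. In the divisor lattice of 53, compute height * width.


Height = length of longest chain minus 1; width = size of largest antichain.
A maximum chain: 1 | 53  (height 1).
A maximum antichain: {1}  (width 1).
Product = 1 * 1 = 1


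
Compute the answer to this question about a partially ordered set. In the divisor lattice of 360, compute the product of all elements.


Divisors of 360: [1, 2, 3, 4, 5, 6, 8, 9, 10, 12, 15, 18, 20, 24, 30, 36, 40, 45, 60, 72, 90, 120, 180, 360]
Product = n^(d(n)/2) = 360^(24/2)
Product = 4738381338321616896000000000000


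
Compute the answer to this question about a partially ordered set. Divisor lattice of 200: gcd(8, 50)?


Meet=gcd.
gcd(8,50)=2


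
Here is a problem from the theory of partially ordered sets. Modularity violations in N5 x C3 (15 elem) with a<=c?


Modular law: if a <= c then a v (b ^ c) = (a v b) ^ c.
Check all triples (a,b,c) with a <= c among 15 elements.
  e.g. a=(a,0), b=(c,0), c=(b,0): lhs=(a,0) != rhs=(b,0)
  e.g. a=(a,0), b=(c,1), c=(b,0): lhs=(a,0) != rhs=(b,0)
Total violating triples: 18


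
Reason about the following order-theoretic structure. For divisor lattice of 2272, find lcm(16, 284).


In a divisor lattice, join = lcm (least common multiple).
Compute lcm iteratively: start with first element, then lcm(current, next).
Elements: [16, 284]
lcm(16,284) = 1136
Final lcm = 1136


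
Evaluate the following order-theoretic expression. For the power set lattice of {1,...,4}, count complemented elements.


An element a is complemented if some b has a meet b = bottom, a join b = top.
every subset A has complement S\A, so all elements are complemented.
Complemented elements: {}, {1}, {2}, {3}, {4}, {1,2}, ... (10 more)
Count: 16


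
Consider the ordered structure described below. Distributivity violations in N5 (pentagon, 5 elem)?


Distributive law: a ^ (b v c) = (a ^ b) v (a ^ c).
Check all 5^3 = 125 ordered triples (a,b,c).
  e.g. a=b, b=a, c=c: lhs=b != rhs=a
  e.g. a=b, b=c, c=a: lhs=b != rhs=a
Total violating triples: 2


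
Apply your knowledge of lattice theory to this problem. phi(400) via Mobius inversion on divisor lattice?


phi(n) = n * prod_{p|n} (1 - 1/p).
Prime divisors of 400: [2, 5]
phi(400) = 400 * (1 - 1/2) * (1 - 1/5)
phi(400) = 160


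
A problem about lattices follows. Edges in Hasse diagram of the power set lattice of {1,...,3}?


A cover relation a -< b holds when a < b with no c strictly between.
Cover relations:
  {} -< {1}
  {} -< {2}
  {} -< {3}
  {1} -< {1,2}
  {1} -< {1,3}
  {2} -< {1,2}
  {2} -< {2,3}
  {3} -< {1,3}
  ...4 more
Total: 12


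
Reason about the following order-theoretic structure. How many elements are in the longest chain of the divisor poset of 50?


A chain is a totally ordered subset; we count the number of elements in a maximum chain.
Compute, for each element x, the size of the longest chain ending at x:
  1: 1
  2: 2
  5: 2
  25: 3
  10: 3
  50: 4
A maximum chain: 1 < 2 < 10 < 50
Number of elements in the longest chain: 4


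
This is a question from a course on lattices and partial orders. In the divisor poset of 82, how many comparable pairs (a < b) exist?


A comparable pair {a,b} has a < b or b < a in the order.
Count unordered pairs where one element is strictly below the other.
Examples: {1,2}, {1,41}, {1,82}, {2,82}, ...
Total comparable pairs: 5


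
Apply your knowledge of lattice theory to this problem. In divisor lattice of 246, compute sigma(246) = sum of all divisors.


sigma(n) = sum of divisors.
Divisors of 246: [1, 2, 3, 6, 41, 82, 123, 246]
Sum = 504


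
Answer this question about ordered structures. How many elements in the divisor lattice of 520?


Divisors of 520: [1, 2, 4, 5, 8, 10, 13, 20, 26, 40, 52, 65, 104, 130, 260, 520]
Count: 16


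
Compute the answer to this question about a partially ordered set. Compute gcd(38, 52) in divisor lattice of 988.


In a divisor lattice, meet = gcd (greatest common divisor).
By Euclidean algorithm or factoring: gcd(38,52) = 2


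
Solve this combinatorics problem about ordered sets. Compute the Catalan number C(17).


C(n) = C(2n, n) / (n+1).
C(34, 17) = 2333606220
C(17) = 2333606220 / 18 = 129644790


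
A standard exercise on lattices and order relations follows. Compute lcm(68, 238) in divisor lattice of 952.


In a divisor lattice, join = lcm (least common multiple).
gcd(68,238) = 34
lcm(68,238) = 68*238/gcd = 16184/34 = 476


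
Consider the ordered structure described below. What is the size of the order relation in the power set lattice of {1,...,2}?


The order relation is {(a,b) : a <= b}, reflexive so it includes (a,a).
Examples: ({},{}), ({},{1,2}), ({},{1}), ({},{2}), ({1,2},{1,2}), ...
Total ordered pairs: 9


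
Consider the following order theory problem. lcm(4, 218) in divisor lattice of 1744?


Join=lcm.
gcd(4,218)=2
lcm=436


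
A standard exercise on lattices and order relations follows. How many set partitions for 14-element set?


B(n) = number of set partitions of an n-element set.
B(n) satisfies the recurrence: B(n+1) = sum_k C(n,k)*B(k).
B(14) = 190899322


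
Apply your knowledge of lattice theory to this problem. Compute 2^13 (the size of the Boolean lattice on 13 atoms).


Power set = 2^n.
2^13 = 8192


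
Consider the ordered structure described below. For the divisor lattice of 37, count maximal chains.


A maximal chain goes from the minimum element to a maximal element via cover relations.
Counting all min-to-max paths in the cover graph.
Total maximal chains: 1


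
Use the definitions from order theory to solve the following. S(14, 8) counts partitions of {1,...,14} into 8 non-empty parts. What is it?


S(n,k) = k*S(n-1,k) + S(n-1,k-1).
S(13,8) = 1899612, S(13,7) = 5715424
S(14,8) = 8*1899612 + 5715424 = 15196896 + 5715424
S(14,8) = 20912320


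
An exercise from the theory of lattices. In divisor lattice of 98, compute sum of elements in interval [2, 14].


Interval [2,14] in divisors of 98: [2, 14]
Sum = 16


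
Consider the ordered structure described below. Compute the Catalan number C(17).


C(n) = C(2n, n) / (n+1).
C(34, 17) = 2333606220
C(17) = 2333606220 / 18 = 129644790


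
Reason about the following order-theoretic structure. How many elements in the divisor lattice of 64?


Divisors of 64: [1, 2, 4, 8, 16, 32, 64]
Count: 7


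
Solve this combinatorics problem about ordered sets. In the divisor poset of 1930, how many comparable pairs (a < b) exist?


A comparable pair {a,b} has a < b or b < a in the order.
Count unordered pairs where one element is strictly below the other.
Examples: {1,2}, {1,5}, {1,10}, {1,193}, ...
Total comparable pairs: 19


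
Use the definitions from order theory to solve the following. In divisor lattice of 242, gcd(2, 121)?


Meet=gcd.
gcd(2,121)=1


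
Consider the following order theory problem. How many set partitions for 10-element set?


B(n) = number of set partitions of an n-element set.
B(n) satisfies the recurrence: B(n+1) = sum_k C(n,k)*B(k).
B(10) = 115975


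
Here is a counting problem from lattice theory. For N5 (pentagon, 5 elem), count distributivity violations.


Distributive law: a ^ (b v c) = (a ^ b) v (a ^ c).
Check all 5^3 = 125 ordered triples (a,b,c).
  e.g. a=b, b=a, c=c: lhs=b != rhs=a
  e.g. a=b, b=c, c=a: lhs=b != rhs=a
Total violating triples: 2


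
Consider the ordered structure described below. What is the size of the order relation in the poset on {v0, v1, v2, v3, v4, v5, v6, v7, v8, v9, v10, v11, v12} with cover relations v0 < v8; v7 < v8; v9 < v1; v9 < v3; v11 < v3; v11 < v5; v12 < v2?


The order relation is {(a,b) : a <= b}, reflexive so it includes (a,a).
Examples: (v0,v0), (v0,v8), (v1,v1), (v10,v10), (v11,v11), ...
Total ordered pairs: 20


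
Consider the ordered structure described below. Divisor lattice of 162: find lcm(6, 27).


In a divisor lattice, join = lcm (least common multiple).
gcd(6,27) = 3
lcm(6,27) = 6*27/gcd = 162/3 = 54


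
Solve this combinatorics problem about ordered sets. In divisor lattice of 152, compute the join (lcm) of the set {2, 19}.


In a divisor lattice, join = lcm (least common multiple).
Compute lcm iteratively: start with first element, then lcm(current, next).
Elements: [2, 19]
lcm(2,19) = 38
Final lcm = 38


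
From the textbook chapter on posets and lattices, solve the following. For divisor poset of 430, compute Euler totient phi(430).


phi(n) = n * prod_{p|n} (1 - 1/p).
Prime divisors of 430: [2, 5, 43]
phi(430) = 430 * (1 - 1/2) * (1 - 1/5) * (1 - 1/43)
phi(430) = 168


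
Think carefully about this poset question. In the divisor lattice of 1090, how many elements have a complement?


An element a is complemented if some b has a meet b = bottom, a join b = top.
a is complemented iff gcd(a, n/a)=1, i.e. a is a unitary divisor of 1090.
Complemented elements: 1, 2, 5, 10, 109, 218, ... (2 more)
Count: 8


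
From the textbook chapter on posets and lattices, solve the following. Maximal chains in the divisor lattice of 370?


A maximal chain goes from the minimum element to a maximal element via cover relations.
Counting all min-to-max paths in the cover graph.
Total maximal chains: 6


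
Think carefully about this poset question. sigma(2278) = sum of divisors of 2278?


sigma(n) = sum of divisors.
Divisors of 2278: [1, 2, 17, 34, 67, 134, 1139, 2278]
Sum = 3672


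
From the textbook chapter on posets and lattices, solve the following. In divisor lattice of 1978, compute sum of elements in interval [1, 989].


Interval [1,989] in divisors of 1978: [1, 23, 43, 989]
Sum = 1056


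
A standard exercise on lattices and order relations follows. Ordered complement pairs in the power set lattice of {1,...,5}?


Complement pair (a,b): a meet b = bottom, a join b = top.
Here: A intersect B = {} and A union B = {1,...,5}.
Pairs found: ({},{1,2,3,4,5}), ({1},{2,3,4,5}), ({2},{1,3,4,5}), ({3},{1,2,4,5}), ... (28 more)
Total ordered pairs: 32


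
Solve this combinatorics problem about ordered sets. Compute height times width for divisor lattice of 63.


Height = length of longest chain minus 1; width = size of largest antichain.
A maximum chain: 1 | 7 | 21 | 63  (height 3).
A maximum antichain: {3, 7}  (width 2).
Product = 3 * 2 = 6


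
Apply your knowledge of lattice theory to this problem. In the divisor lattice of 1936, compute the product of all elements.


Divisors of 1936: [1, 2, 4, 8, 11, 16, 22, 44, 88, 121, 176, 242, 484, 968, 1936]
Product = n^(d(n)/2) = 1936^(15/2)
Product = 4485286068729022118887424


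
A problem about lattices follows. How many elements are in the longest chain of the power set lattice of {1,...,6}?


A chain is a totally ordered subset; we count the number of elements in a maximum chain.
Compute, for each element x, the size of the longest chain ending at x:
  {}: 1
  {1}: 2
  {2}: 2
  {3}: 2
  {4}: 2
  {5}: 2
  ...
A maximum chain: {} < {1} < {1,2} < {1,2,3} < {1,2,3,4} < {1,2,3,4,5} < {1,2,3,4,5,6}
Number of elements in the longest chain: 7


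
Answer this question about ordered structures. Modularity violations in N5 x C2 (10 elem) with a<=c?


Modular law: if a <= c then a v (b ^ c) = (a v b) ^ c.
Check all triples (a,b,c) with a <= c among 10 elements.
  e.g. a=(a,0), b=(c,0), c=(b,0): lhs=(a,0) != rhs=(b,0)
  e.g. a=(a,0), b=(c,1), c=(b,0): lhs=(a,0) != rhs=(b,0)
Total violating triples: 6


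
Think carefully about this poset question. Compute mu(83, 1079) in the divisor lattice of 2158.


In a divisor lattice, mu(a,b) = mu(b/a) where mu is the classical Mobius function.
b/a = 1079/83 = 13
Prime factorization of 13: primes [13]
13 is squarefree with 1 prime factor(s), so mu(13) = (-1)^1 = -1


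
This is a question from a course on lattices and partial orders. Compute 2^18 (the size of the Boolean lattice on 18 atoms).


Power set = 2^n.
2^18 = 262144


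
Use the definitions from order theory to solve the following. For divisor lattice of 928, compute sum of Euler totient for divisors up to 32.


Divisors of 928 up to 32: [1, 2, 4, 8, 16, 29, 32]
phi values: [1, 1, 2, 4, 8, 28, 16]
Sum = 60


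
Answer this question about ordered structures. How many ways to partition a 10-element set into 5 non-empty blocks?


S(n,k) = k*S(n-1,k) + S(n-1,k-1).
S(9,5) = 6951, S(9,4) = 7770
S(10,5) = 5*6951 + 7770 = 34755 + 7770
S(10,5) = 42525


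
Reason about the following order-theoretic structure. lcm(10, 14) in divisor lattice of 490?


Join=lcm.
gcd(10,14)=2
lcm=70


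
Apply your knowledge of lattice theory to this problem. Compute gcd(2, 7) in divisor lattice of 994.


In a divisor lattice, meet = gcd (greatest common divisor).
By Euclidean algorithm or factoring: gcd(2,7) = 1


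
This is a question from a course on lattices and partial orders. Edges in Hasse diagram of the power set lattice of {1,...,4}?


A cover relation a -< b holds when a < b with no c strictly between.
Cover relations:
  {} -< {1}
  {} -< {2}
  {} -< {3}
  {} -< {4}
  {1} -< {1,2}
  {1} -< {1,3}
  {1} -< {1,4}
  {2} -< {1,2}
  ...24 more
Total: 32


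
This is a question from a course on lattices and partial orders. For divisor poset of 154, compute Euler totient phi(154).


phi(n) = n * prod_{p|n} (1 - 1/p).
Prime divisors of 154: [2, 7, 11]
phi(154) = 154 * (1 - 1/2) * (1 - 1/7) * (1 - 1/11)
phi(154) = 60


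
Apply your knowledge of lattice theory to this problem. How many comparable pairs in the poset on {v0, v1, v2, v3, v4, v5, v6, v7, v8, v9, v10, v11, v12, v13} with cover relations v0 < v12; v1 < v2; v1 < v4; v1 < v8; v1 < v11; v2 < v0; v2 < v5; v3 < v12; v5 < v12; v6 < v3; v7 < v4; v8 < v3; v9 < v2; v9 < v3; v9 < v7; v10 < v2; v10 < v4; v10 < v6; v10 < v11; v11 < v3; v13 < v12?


A comparable pair {a,b} has a < b or b < a in the order.
Count unordered pairs where one element is strictly below the other.
Examples: {v0,v1}, {v0,v2}, {v0,v9}, {v0,v10}, ...
Total comparable pairs: 37


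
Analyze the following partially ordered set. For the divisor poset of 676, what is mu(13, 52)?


In a divisor lattice, mu(a,b) = mu(b/a) where mu is the classical Mobius function.
b/a = 52/13 = 4
Prime factorization of 4: primes [2]
4 is not squarefree, so mu(4) = 0


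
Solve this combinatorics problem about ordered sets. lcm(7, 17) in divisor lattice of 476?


Join=lcm.
gcd(7,17)=1
lcm=119


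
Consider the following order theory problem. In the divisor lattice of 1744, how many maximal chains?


A maximal chain goes from the minimum element to a maximal element via cover relations.
Counting all min-to-max paths in the cover graph.
Total maximal chains: 5


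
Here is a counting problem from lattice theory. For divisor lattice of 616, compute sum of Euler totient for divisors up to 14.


Divisors of 616 up to 14: [1, 2, 4, 7, 8, 11, 14]
phi values: [1, 1, 2, 6, 4, 10, 6]
Sum = 30


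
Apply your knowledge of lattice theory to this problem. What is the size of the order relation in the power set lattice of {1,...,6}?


The order relation is {(a,b) : a <= b}, reflexive so it includes (a,a).
Examples: ({},{}), ({},{1,2}), ({},{1,2,3}), ({},{1,2,3,4}), ({},{1,2,3,4,5}), ...
Total ordered pairs: 729


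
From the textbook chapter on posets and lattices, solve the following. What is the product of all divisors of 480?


Divisors of 480: [1, 2, 3, 4, 5, 6, 8, 10, 12, 15, 16, 20, 24, 30, 32, 40, 48, 60, 80, 96, 120, 160, 240, 480]
Product = n^(d(n)/2) = 480^(24/2)
Product = 149587343098087735296000000000000


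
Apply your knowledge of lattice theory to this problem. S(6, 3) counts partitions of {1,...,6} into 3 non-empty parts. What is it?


S(n,k) = k*S(n-1,k) + S(n-1,k-1).
S(5,3) = 25, S(5,2) = 15
S(6,3) = 3*25 + 15 = 75 + 15
S(6,3) = 90


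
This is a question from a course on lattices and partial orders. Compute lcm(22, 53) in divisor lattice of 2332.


In a divisor lattice, join = lcm (least common multiple).
gcd(22,53) = 1
lcm(22,53) = 22*53/gcd = 1166/1 = 1166


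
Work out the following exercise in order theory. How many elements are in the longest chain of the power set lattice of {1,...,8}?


A chain is a totally ordered subset; we count the number of elements in a maximum chain.
Compute, for each element x, the size of the longest chain ending at x:
  {}: 1
  {1}: 2
  {2}: 2
  {3}: 2
  {4}: 2
  {5}: 2
  ...
A maximum chain: {} < {1} < {1,2} < {1,2,3} < {1,2,3,4} < {1,2,3,4,5} < {1,2,3,4,5,6} < {1,2,3,4,5,6,7} < {1,2,3,4,5,6,7,8}
Number of elements in the longest chain: 9


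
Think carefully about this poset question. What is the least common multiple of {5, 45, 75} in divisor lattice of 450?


In a divisor lattice, join = lcm (least common multiple).
Compute lcm iteratively: start with first element, then lcm(current, next).
Elements: [5, 45, 75]
lcm(5,45) = 45
lcm(45,75) = 225
Final lcm = 225


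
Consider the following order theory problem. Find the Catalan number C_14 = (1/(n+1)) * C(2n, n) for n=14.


C(n) = C(2n, n) / (n+1).
C(28, 14) = 40116600
C(14) = 40116600 / 15 = 2674440


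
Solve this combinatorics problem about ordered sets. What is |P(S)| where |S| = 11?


Power set = 2^n.
2^11 = 2048


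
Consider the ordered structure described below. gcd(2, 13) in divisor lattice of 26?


Meet=gcd.
gcd(2,13)=1


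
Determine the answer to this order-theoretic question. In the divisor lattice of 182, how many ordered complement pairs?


Complement pair (a,b): a meet b = bottom, a join b = top.
Here: gcd(a,b)=1 and lcm(a,b)=182, i.e. a*b=182 with a,b coprime.
Pairs found: (1,182), (2,91), (7,26), (13,14), ... (4 more)
Total ordered pairs: 8


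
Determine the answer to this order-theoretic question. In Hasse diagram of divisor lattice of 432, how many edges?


A cover relation a -< b holds when a < b with no c strictly between.
Cover relations:
  1 -< 2
  1 -< 3
  2 -< 4
  2 -< 6
  3 -< 6
  3 -< 9
  4 -< 8
  4 -< 12
  ...23 more
Total: 31


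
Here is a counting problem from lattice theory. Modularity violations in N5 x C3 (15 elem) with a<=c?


Modular law: if a <= c then a v (b ^ c) = (a v b) ^ c.
Check all triples (a,b,c) with a <= c among 15 elements.
  e.g. a=(a,0), b=(c,0), c=(b,0): lhs=(a,0) != rhs=(b,0)
  e.g. a=(a,0), b=(c,1), c=(b,0): lhs=(a,0) != rhs=(b,0)
Total violating triples: 18


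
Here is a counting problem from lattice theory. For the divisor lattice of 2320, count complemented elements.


An element a is complemented if some b has a meet b = bottom, a join b = top.
a is complemented iff gcd(a, n/a)=1, i.e. a is a unitary divisor of 2320.
Complemented elements: 1, 5, 16, 29, 80, 145, ... (2 more)
Count: 8


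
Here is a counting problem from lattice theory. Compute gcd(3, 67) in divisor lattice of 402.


In a divisor lattice, meet = gcd (greatest common divisor).
By Euclidean algorithm or factoring: gcd(3,67) = 1


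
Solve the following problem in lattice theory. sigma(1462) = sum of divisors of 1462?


sigma(n) = sum of divisors.
Divisors of 1462: [1, 2, 17, 34, 43, 86, 731, 1462]
Sum = 2376


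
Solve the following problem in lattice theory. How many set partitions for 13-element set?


B(n) = number of set partitions of an n-element set.
B(n) satisfies the recurrence: B(n+1) = sum_k C(n,k)*B(k).
B(13) = 27644437


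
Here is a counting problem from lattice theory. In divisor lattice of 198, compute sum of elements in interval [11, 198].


Interval [11,198] in divisors of 198: [11, 22, 33, 66, 99, 198]
Sum = 429


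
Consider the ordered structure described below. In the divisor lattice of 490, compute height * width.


Height = length of longest chain minus 1; width = size of largest antichain.
A maximum chain: 1 | 7 | 49 | 245 | 490  (height 4).
A maximum antichain: {10, 14, 35, 49}  (width 4).
Product = 4 * 4 = 16


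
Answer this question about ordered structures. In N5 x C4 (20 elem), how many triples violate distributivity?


Distributive law: a ^ (b v c) = (a ^ b) v (a ^ c).
Check all 20^3 = 8000 ordered triples (a,b,c).
  e.g. a=(b,0), b=(a,0), c=(c,0): lhs=(b,0) != rhs=(a,0)
  e.g. a=(b,0), b=(a,0), c=(c,1): lhs=(b,0) != rhs=(a,0)
Total violating triples: 128


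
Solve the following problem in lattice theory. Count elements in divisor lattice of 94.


Divisors of 94: [1, 2, 47, 94]
Count: 4


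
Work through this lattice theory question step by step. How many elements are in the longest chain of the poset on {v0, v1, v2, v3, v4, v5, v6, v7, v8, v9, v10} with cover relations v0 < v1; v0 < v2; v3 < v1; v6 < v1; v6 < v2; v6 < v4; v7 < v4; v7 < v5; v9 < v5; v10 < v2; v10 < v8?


A chain is a totally ordered subset; we count the number of elements in a maximum chain.
Compute, for each element x, the size of the longest chain ending at x:
  v0: 1
  v3: 1
  v6: 1
  v7: 1
  v9: 1
  v10: 1
  ...
A maximum chain: v0 < v1
Number of elements in the longest chain: 2


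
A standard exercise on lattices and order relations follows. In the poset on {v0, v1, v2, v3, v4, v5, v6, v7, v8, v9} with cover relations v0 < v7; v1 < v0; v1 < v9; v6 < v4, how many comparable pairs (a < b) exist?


A comparable pair {a,b} has a < b or b < a in the order.
Count unordered pairs where one element is strictly below the other.
Examples: {v0,v1}, {v0,v7}, {v1,v7}, {v1,v9}, ...
Total comparable pairs: 5


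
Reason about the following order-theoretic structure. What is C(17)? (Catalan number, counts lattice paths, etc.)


C(n) = C(2n, n) / (n+1).
C(34, 17) = 2333606220
C(17) = 2333606220 / 18 = 129644790


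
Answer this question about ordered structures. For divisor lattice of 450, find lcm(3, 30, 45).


In a divisor lattice, join = lcm (least common multiple).
Compute lcm iteratively: start with first element, then lcm(current, next).
Elements: [3, 30, 45]
lcm(3,30) = 30
lcm(30,45) = 90
Final lcm = 90


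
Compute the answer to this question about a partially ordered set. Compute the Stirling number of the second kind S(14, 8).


S(n,k) = k*S(n-1,k) + S(n-1,k-1).
S(13,8) = 1899612, S(13,7) = 5715424
S(14,8) = 8*1899612 + 5715424 = 15196896 + 5715424
S(14,8) = 20912320


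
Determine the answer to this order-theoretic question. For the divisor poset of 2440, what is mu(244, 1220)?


In a divisor lattice, mu(a,b) = mu(b/a) where mu is the classical Mobius function.
b/a = 1220/244 = 5
Prime factorization of 5: primes [5]
5 is squarefree with 1 prime factor(s), so mu(5) = (-1)^1 = -1


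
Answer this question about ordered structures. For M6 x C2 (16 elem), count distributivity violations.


Distributive law: a ^ (b v c) = (a ^ b) v (a ^ c).
Check all 16^3 = 4096 ordered triples (a,b,c).
  e.g. a=(a1,0), b=(a2,0), c=(a3,0): lhs=(a1,0) != rhs=(0,0)
  e.g. a=(a1,0), b=(a2,0), c=(a3,1): lhs=(a1,0) != rhs=(0,0)
Total violating triples: 960


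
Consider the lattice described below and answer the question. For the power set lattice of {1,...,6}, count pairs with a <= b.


The order relation is {(a,b) : a <= b}, reflexive so it includes (a,a).
Examples: ({},{}), ({},{1,2}), ({},{1,2,3}), ({},{1,2,3,4}), ({},{1,2,3,4,5}), ...
Total ordered pairs: 729


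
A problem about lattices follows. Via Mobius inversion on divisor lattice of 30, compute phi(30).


phi(n) = n * prod_{p|n} (1 - 1/p).
Prime divisors of 30: [2, 3, 5]
phi(30) = 30 * (1 - 1/2) * (1 - 1/3) * (1 - 1/5)
phi(30) = 8


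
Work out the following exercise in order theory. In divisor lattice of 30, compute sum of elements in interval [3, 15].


Interval [3,15] in divisors of 30: [3, 15]
Sum = 18


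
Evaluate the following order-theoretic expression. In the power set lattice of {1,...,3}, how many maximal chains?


A maximal chain goes from the minimum element to a maximal element via cover relations.
Counting all min-to-max paths in the cover graph.
Total maximal chains: 6


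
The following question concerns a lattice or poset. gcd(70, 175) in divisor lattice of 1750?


Meet=gcd.
gcd(70,175)=35


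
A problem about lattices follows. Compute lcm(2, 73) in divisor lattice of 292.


In a divisor lattice, join = lcm (least common multiple).
gcd(2,73) = 1
lcm(2,73) = 2*73/gcd = 146/1 = 146


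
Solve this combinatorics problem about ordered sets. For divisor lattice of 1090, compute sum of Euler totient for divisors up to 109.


Divisors of 1090 up to 109: [1, 2, 5, 10, 109]
phi values: [1, 1, 4, 4, 108]
Sum = 118


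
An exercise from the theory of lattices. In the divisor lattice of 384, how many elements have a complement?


An element a is complemented if some b has a meet b = bottom, a join b = top.
a is complemented iff gcd(a, n/a)=1, i.e. a is a unitary divisor of 384.
Complemented elements: 1, 3, 128, 384
Count: 4


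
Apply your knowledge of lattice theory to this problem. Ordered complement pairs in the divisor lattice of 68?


Complement pair (a,b): a meet b = bottom, a join b = top.
Here: gcd(a,b)=1 and lcm(a,b)=68, i.e. a*b=68 with a,b coprime.
Pairs found: (1,68), (4,17), (17,4), (68,1)
Total ordered pairs: 4


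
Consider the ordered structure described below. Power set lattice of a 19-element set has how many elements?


Power set = 2^n.
2^19 = 524288


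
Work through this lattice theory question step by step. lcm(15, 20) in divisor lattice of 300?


Join=lcm.
gcd(15,20)=5
lcm=60


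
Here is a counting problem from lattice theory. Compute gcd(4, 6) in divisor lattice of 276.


In a divisor lattice, meet = gcd (greatest common divisor).
By Euclidean algorithm or factoring: gcd(4,6) = 2


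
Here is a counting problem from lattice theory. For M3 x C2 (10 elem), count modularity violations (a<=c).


Modular law: if a <= c then a v (b ^ c) = (a v b) ^ c.
Check all triples (a,b,c) with a <= c among 10 elements.
This lattice is modular (diamonds M_m and their chain-products are modular).
Total violating triples: 0


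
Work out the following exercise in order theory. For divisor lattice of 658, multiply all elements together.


Divisors of 658: [1, 2, 7, 14, 47, 94, 329, 658]
Product = n^(d(n)/2) = 658^(8/2)
Product = 187457825296


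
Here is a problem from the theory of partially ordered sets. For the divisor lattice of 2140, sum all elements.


sigma(n) = sum of divisors.
Divisors of 2140: [1, 2, 4, 5, 10, 20, 107, 214, 428, 535, 1070, 2140]
Sum = 4536


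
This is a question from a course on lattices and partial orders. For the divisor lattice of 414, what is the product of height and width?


Height = length of longest chain minus 1; width = size of largest antichain.
A maximum chain: 1 | 23 | 69 | 207 | 414  (height 4).
A maximum antichain: {6, 9, 46, 69}  (width 4).
Product = 4 * 4 = 16


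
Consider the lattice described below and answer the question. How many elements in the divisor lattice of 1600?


Divisors of 1600: [1, 2, 4, 5, 8, 10, 16, 20, 25, 32, 40, 50, 64, 80, 100, 160, 200, 320, 400, 800, 1600]
Count: 21


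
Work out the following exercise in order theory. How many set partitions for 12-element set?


B(n) = number of set partitions of an n-element set.
B(n) satisfies the recurrence: B(n+1) = sum_k C(n,k)*B(k).
B(12) = 4213597


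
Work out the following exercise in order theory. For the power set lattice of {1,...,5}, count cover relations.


A cover relation a -< b holds when a < b with no c strictly between.
Cover relations:
  {} -< {1}
  {} -< {2}
  {} -< {3}
  {} -< {4}
  {} -< {5}
  {1} -< {1,2}
  {1} -< {1,3}
  {1} -< {1,4}
  ...72 more
Total: 80


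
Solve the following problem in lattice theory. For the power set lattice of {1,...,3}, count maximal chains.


A maximal chain goes from the minimum element to a maximal element via cover relations.
Counting all min-to-max paths in the cover graph.
Total maximal chains: 6


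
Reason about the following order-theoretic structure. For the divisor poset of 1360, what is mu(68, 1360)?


In a divisor lattice, mu(a,b) = mu(b/a) where mu is the classical Mobius function.
b/a = 1360/68 = 20
Prime factorization of 20: primes [2, 5]
20 is not squarefree, so mu(20) = 0


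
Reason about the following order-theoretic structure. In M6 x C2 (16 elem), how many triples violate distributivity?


Distributive law: a ^ (b v c) = (a ^ b) v (a ^ c).
Check all 16^3 = 4096 ordered triples (a,b,c).
  e.g. a=(a1,0), b=(a2,0), c=(a3,0): lhs=(a1,0) != rhs=(0,0)
  e.g. a=(a1,0), b=(a2,0), c=(a3,1): lhs=(a1,0) != rhs=(0,0)
Total violating triples: 960


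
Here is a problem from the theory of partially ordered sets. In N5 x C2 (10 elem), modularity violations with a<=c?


Modular law: if a <= c then a v (b ^ c) = (a v b) ^ c.
Check all triples (a,b,c) with a <= c among 10 elements.
  e.g. a=(a,0), b=(c,0), c=(b,0): lhs=(a,0) != rhs=(b,0)
  e.g. a=(a,0), b=(c,1), c=(b,0): lhs=(a,0) != rhs=(b,0)
Total violating triples: 6
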